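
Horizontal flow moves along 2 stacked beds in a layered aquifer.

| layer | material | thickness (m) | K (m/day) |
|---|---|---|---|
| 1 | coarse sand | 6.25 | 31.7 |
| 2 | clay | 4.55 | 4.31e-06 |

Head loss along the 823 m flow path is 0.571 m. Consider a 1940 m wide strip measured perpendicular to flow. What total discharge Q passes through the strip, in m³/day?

267

Flow is parallel to layering, so each bed carries its own Darcy discharge and the transmissivities add.
Σ(K_i·b_i) = 31.7×6.25 + 4.31e-06×4.55 = 198.1 m²/day.
Hydraulic gradient i = Δh / L = 0.571 / 823 = 0.0006938.
Q = Σ(K_i·b_i) · W · i = 198.1 × 1940 × 0.0006938 = 266.7 m³/day.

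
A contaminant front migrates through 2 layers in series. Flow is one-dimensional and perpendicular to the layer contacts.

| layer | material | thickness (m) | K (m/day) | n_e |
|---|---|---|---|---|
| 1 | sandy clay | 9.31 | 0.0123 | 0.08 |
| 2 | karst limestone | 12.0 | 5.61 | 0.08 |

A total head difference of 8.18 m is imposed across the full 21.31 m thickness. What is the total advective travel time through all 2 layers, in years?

With flow normal to the layers, continuity requires the same specific discharge q through every layer.
Σ(b_i/K_i) = 9.31/0.0123 + 12.0/5.61 = 759.0 d.
q = Δh / Σ(b_i/K_i) = 8.18 / 759.0 = 0.01078 m/day.
In each layer the seepage velocity is v_i = q/n_i, so the layer transit time is t_i = b_i·n_i / q:
  layer 1 (sandy clay): t_1 = 9.31 × 0.08 / 0.01078 = 69.11 d
  layer 2 (karst limestone): t_2 = 12.0 × 0.08 / 0.01078 = 89.08 d
Total t = Σ t_i = 158.2 days = 0.4331 years.

0.433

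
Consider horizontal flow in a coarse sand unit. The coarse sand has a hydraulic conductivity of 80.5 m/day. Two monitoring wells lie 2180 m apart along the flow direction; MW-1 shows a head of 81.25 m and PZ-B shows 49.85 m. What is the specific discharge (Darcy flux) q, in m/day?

Hydraulic gradient i = (81.25 − 49.85) / 2180 = 31.4 / 2180 = 0.01440.
Specific discharge q = K · i = 80.50 × 0.01440 = 1.159 m/day.

1.16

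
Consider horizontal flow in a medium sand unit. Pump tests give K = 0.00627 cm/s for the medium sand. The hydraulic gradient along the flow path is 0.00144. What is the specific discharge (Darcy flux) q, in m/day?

0.00780

Convert K: 0.00627 cm/s × 864 = 5.417 m/day.
Hydraulic gradient i = 0.00144.
Specific discharge q = K · i = 5.417 × 0.001440 = 0.007801 m/day.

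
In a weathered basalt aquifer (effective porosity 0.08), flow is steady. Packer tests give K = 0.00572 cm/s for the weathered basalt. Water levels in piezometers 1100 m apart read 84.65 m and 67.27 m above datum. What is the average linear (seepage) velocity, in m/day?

Convert K: 0.00572 cm/s × 864 = 4.942 m/day.
Hydraulic gradient i = (84.65 − 67.27) / 1100 = 17.38 / 1100 = 0.01580.
Darcy flux q = K · i = 4.942 × 0.01580 = 0.07808 m/day.
Seepage velocity v = q / n_e = 0.07808 / 0.08 = 0.9761 m/day.

0.976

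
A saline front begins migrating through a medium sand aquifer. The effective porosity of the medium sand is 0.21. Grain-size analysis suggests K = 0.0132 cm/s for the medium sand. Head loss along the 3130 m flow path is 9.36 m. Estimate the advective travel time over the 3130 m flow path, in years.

Convert K: 0.0132 cm/s × 864 = 11.40 m/day.
Hydraulic gradient i = Δh / L = 9.36 / 3130 = 0.002990.
Darcy flux q = K · i = 11.40 × 0.002990 = 0.03411 m/day.
Seepage velocity v = q / n_e = 0.03411 / 0.21 = 0.1624 m/day.
Travel time t = L / v = 3130 / 0.1624 = 19273 days = 52.77 years.

52.8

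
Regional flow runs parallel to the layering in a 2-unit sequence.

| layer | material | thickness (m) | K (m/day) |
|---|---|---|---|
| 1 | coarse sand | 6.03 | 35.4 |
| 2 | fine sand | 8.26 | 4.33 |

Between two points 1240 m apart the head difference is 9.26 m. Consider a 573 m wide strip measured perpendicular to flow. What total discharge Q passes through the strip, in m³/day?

1070

Flow is parallel to layering, so each bed carries its own Darcy discharge and the transmissivities add.
Σ(K_i·b_i) = 35.4×6.03 + 4.33×8.26 = 249.2 m²/day.
Hydraulic gradient i = Δh / L = 9.26 / 1240 = 0.007468.
Q = Σ(K_i·b_i) · W · i = 249.2 × 573 × 0.007468 = 1066 m³/day.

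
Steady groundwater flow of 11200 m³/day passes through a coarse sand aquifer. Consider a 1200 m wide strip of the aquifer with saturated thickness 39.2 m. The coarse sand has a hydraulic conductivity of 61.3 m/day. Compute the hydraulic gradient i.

Cross-sectional area A = 1200 × 39.2 = 47040 m².
From Q = K·A·i, i = Q / (K·A) = 11200 / (61.30 × 47040) = 0.003884.

0.00388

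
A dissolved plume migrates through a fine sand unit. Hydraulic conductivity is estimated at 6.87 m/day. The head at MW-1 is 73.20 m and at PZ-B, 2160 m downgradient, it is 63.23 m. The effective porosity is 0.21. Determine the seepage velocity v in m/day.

0.151

Hydraulic gradient i = (73.20 − 63.23) / 2160 = 9.97 / 2160 = 0.004616.
Darcy flux q = K · i = 6.870 × 0.004616 = 0.03171 m/day.
Seepage velocity v = q / n_e = 0.03171 / 0.21 = 0.1510 m/day.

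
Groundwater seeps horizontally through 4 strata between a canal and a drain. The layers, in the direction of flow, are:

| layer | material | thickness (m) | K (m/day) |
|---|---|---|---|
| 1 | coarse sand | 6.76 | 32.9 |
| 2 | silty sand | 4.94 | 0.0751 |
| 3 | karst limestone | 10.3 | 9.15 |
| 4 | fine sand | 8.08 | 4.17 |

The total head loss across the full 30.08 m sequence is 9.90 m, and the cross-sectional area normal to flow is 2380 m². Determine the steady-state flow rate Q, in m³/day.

Flow is perpendicular to layering, so the layers act in series and the equivalent K is the thickness-weighted harmonic mean.
Total thickness L = 6.76 + 4.94 + 10.3 + 8.08 = 30.08 m.
Σ(b_i/K_i) = 6.76/32.9 + 4.94/0.0751 + 10.3/9.15 + 8.08/4.17 = 69.05 d.
K_eq = L / Σ(b_i/K_i) = 30.08 / 69.05 = 0.4356 m/day.
Q = K_eq · A · (Δh/L) = 0.4356 × 2380 × (9.90/30.08) = 341.2 m³/day.

341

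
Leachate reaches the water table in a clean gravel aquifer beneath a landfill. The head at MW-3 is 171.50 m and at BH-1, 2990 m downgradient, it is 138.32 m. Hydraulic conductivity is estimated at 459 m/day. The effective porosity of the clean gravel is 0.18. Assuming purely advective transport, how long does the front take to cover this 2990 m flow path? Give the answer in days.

106

Hydraulic gradient i = (171.50 − 138.32) / 2990 = 33.18 / 2990 = 0.01110.
Darcy flux q = K · i = 459.0 × 0.01110 = 5.094 m/day.
Seepage velocity v = q / n_e = 5.094 / 0.18 = 28.30 m/day.
Travel time t = L / v = 2990 / 28.30 = 105.7 days.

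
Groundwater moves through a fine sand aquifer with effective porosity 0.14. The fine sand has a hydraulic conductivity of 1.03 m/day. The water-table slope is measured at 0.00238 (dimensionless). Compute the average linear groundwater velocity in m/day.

0.0175

Hydraulic gradient i = 0.00238.
Darcy flux q = K · i = 1.030 × 0.002380 = 0.002451 m/day.
Seepage velocity v = q / n_e = 0.002451 / 0.14 = 0.01751 m/day.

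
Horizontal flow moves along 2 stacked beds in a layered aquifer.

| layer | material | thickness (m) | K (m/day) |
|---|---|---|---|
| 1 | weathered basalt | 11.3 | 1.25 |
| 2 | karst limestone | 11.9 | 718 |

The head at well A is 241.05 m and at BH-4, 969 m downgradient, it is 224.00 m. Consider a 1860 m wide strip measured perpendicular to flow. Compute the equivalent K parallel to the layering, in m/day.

369

Flow is parallel to layering, so each bed carries its own Darcy discharge and the transmissivities add.
Σ(K_i·b_i) = 1.25×11.3 + 718×11.9 = 8558 m²/day.
Total thickness b = 23.20 m, so K_eq = Σ(K_i·b_i)/b = 368.9 m/day.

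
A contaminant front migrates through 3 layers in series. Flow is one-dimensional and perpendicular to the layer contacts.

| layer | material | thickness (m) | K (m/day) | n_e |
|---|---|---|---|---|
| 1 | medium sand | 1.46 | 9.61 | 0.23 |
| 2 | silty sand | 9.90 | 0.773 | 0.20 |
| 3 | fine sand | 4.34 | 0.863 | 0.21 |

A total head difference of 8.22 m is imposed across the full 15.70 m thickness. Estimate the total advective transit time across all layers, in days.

With flow normal to the layers, continuity requires the same specific discharge q through every layer.
Σ(b_i/K_i) = 1.46/9.61 + 9.90/0.773 + 4.34/0.863 = 17.99 d.
q = Δh / Σ(b_i/K_i) = 8.22 / 17.99 = 0.4570 m/day.
In each layer the seepage velocity is v_i = q/n_i, so the layer transit time is t_i = b_i·n_i / q:
  layer 1 (medium sand): t_1 = 1.46 × 0.23 / 0.4570 = 0.7348 d
  layer 2 (silty sand): t_2 = 9.90 × 0.20 / 0.4570 = 4.333 d
  layer 3 (fine sand): t_3 = 4.34 × 0.21 / 0.4570 = 1.994 d
Total t = Σ t_i = 7.062 days.

7.06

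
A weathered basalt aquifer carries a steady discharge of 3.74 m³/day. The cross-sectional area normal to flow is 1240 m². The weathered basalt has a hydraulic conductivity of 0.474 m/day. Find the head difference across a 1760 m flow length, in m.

11.2

From Q = K·A·i, i = Q / (K·A) = 3.74 / (0.4740 × 1240) = 0.006363.
Head loss Δh = i · L = 0.006363 × 1760 = 11.20 m.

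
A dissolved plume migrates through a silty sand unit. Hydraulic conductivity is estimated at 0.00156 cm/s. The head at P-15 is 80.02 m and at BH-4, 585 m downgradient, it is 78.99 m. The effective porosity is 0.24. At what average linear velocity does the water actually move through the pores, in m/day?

Convert K: 0.00156 cm/s × 864 = 1.348 m/day.
Hydraulic gradient i = (80.02 − 78.99) / 585 = 1.03 / 585 = 0.001761.
Darcy flux q = K · i = 1.348 × 0.001761 = 0.002373 m/day.
Seepage velocity v = q / n_e = 0.002373 / 0.24 = 0.009888 m/day.

0.00989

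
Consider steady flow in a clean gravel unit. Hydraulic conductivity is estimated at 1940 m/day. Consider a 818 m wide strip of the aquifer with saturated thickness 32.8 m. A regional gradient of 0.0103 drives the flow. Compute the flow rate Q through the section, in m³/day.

Cross-sectional area A = 818 × 32.8 = 26830 m².
Hydraulic gradient i = 0.0103.
Darcy's law: Q = K · A · i = 1940 × 26830 × 0.01030 = 5.361e+05 m³/day.

536000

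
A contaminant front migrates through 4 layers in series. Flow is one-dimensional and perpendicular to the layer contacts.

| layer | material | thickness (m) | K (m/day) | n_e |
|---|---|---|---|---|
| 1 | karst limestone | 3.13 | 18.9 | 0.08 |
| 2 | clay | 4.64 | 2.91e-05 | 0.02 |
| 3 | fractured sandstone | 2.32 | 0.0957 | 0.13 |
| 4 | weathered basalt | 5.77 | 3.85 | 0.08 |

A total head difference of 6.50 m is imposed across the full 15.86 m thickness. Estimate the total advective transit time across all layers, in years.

With flow normal to the layers, continuity requires the same specific discharge q through every layer.
Σ(b_i/K_i) = 3.13/18.9 + 4.64/2.91e-05 + 2.32/0.0957 + 5.77/3.85 = 1.595e+05 d.
q = Δh / Σ(b_i/K_i) = 6.50 / 1.595e+05 = 4.076e-05 m/day.
In each layer the seepage velocity is v_i = q/n_i, so the layer transit time is t_i = b_i·n_i / q:
  layer 1 (karst limestone): t_1 = 3.13 × 0.08 / 4.076e-05 = 6144 d
  layer 2 (clay): t_2 = 4.64 × 0.02 / 4.076e-05 = 2277 d
  layer 3 (fractured sandstone): t_3 = 2.32 × 0.13 / 4.076e-05 = 7400 d
  layer 4 (weathered basalt): t_4 = 5.77 × 0.08 / 4.076e-05 = 11325 d
Total t = Σ t_i = 27145 days = 74.32 years.

74.3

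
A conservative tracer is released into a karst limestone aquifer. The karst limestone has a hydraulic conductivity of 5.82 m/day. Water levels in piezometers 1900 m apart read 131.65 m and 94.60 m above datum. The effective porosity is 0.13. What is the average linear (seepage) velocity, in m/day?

Hydraulic gradient i = (131.65 − 94.60) / 1900 = 37.05 / 1900 = 0.01950.
Darcy flux q = K · i = 5.820 × 0.01950 = 0.1135 m/day.
Seepage velocity v = q / n_e = 0.1135 / 0.13 = 0.8730 m/day.

0.873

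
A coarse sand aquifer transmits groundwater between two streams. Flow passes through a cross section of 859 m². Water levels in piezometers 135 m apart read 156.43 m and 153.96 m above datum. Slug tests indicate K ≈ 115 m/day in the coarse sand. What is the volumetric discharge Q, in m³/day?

Hydraulic gradient i = (156.43 − 153.96) / 135 = 2.47 / 135 = 0.01830.
Darcy's law: Q = K · A · i = 115.0 × 859.0 × 0.01830 = 1807 m³/day.

1810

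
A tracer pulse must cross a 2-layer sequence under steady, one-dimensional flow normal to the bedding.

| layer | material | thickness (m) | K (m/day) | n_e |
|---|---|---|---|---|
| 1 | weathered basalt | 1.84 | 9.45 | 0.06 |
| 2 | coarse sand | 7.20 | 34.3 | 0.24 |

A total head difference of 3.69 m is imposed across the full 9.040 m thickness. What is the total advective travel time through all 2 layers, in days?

0.202

With flow normal to the layers, continuity requires the same specific discharge q through every layer.
Σ(b_i/K_i) = 1.84/9.45 + 7.20/34.3 = 0.4046 d.
q = Δh / Σ(b_i/K_i) = 3.69 / 0.4046 = 9.120 m/day.
In each layer the seepage velocity is v_i = q/n_i, so the layer transit time is t_i = b_i·n_i / q:
  layer 1 (weathered basalt): t_1 = 1.84 × 0.06 / 9.120 = 0.01211 d
  layer 2 (coarse sand): t_2 = 7.20 × 0.24 / 9.120 = 0.1895 d
Total t = Σ t_i = 0.2016 days.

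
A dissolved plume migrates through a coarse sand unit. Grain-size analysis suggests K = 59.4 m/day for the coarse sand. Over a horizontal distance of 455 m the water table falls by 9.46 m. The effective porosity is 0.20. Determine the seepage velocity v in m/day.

Hydraulic gradient i = Δh / L = 9.46 / 455 = 0.02079.
Darcy flux q = K · i = 59.40 × 0.02079 = 1.235 m/day.
Seepage velocity v = q / n_e = 1.235 / 0.20 = 6.175 m/day.

6.17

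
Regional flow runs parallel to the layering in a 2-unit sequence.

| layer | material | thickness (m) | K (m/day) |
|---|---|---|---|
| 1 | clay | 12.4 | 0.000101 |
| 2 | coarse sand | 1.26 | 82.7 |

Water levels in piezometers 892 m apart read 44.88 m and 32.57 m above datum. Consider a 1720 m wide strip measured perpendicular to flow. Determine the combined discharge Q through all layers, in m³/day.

Flow is parallel to layering, so each bed carries its own Darcy discharge and the transmissivities add.
Σ(K_i·b_i) = 0.000101×12.4 + 82.7×1.26 = 104.2 m²/day.
Hydraulic gradient i = (44.88 − 32.57) / 892 = 12.31 / 892 = 0.01380.
Q = Σ(K_i·b_i) · W · i = 104.2 × 1720 × 0.01380 = 2473 m³/day.

2470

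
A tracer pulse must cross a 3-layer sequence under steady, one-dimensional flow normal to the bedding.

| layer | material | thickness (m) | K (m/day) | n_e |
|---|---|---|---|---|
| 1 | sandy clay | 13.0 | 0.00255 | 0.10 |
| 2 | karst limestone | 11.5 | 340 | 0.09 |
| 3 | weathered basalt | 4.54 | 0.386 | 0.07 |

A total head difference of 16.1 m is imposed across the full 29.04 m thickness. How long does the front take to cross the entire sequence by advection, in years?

2.31

With flow normal to the layers, continuity requires the same specific discharge q through every layer.
Σ(b_i/K_i) = 13.0/0.00255 + 11.5/340 + 4.54/0.386 = 5110 d.
q = Δh / Σ(b_i/K_i) = 16.1 / 5110 = 0.003151 m/day.
In each layer the seepage velocity is v_i = q/n_i, so the layer transit time is t_i = b_i·n_i / q:
  layer 1 (sandy clay): t_1 = 13.0 × 0.10 / 0.003151 = 412.6 d
  layer 2 (karst limestone): t_2 = 11.5 × 0.09 / 0.003151 = 328.5 d
  layer 3 (weathered basalt): t_3 = 4.54 × 0.07 / 0.003151 = 100.9 d
Total t = Σ t_i = 841.9 days = 2.305 years.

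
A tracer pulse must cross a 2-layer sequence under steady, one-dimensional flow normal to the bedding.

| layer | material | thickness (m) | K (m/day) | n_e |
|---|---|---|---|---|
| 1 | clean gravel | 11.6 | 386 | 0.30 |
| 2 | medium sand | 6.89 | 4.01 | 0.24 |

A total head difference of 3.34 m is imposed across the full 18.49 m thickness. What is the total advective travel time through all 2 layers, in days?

2.69

With flow normal to the layers, continuity requires the same specific discharge q through every layer.
Σ(b_i/K_i) = 11.6/386 + 6.89/4.01 = 1.748 d.
q = Δh / Σ(b_i/K_i) = 3.34 / 1.748 = 1.910 m/day.
In each layer the seepage velocity is v_i = q/n_i, so the layer transit time is t_i = b_i·n_i / q:
  layer 1 (clean gravel): t_1 = 11.6 × 0.30 / 1.910 = 1.822 d
  layer 2 (medium sand): t_2 = 6.89 × 0.24 / 1.910 = 0.8655 d
Total t = Σ t_i = 2.687 days.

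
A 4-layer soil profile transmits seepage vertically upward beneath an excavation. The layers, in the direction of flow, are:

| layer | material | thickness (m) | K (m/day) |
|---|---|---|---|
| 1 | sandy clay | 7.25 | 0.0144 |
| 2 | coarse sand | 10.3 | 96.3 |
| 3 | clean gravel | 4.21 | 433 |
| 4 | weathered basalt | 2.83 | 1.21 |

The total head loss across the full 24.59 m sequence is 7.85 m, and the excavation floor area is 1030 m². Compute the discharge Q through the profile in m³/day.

Flow is perpendicular to layering, so the layers act in series and the equivalent K is the thickness-weighted harmonic mean.
Total thickness L = 7.25 + 10.3 + 4.21 + 2.83 = 24.59 m.
Σ(b_i/K_i) = 7.25/0.0144 + 10.3/96.3 + 4.21/433 + 2.83/1.21 = 505.9 d.
K_eq = L / Σ(b_i/K_i) = 24.59 / 505.9 = 0.04860 m/day.
Q = K_eq · A · (Δh/L) = 0.04860 × 1030 × (7.85/24.59) = 15.98 m³/day.

16.0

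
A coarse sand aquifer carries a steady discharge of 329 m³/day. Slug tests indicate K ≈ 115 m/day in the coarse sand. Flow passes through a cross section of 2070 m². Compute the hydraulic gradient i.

From Q = K·A·i, i = Q / (K·A) = 329 / (115.0 × 2070) = 0.001382.

0.00138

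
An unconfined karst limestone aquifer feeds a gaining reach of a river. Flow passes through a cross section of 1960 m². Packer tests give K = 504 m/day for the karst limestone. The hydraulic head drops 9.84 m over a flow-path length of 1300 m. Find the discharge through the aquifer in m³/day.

7480

Hydraulic gradient i = Δh / L = 9.84 / 1300 = 0.007569.
Darcy's law: Q = K · A · i = 504.0 × 1960 × 0.007569 = 7477 m³/day.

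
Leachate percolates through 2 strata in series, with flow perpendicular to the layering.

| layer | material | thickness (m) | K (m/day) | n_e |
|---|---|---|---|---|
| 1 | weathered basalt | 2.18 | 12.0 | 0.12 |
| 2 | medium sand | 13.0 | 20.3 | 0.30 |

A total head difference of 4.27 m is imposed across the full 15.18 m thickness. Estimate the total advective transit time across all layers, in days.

0.801

With flow normal to the layers, continuity requires the same specific discharge q through every layer.
Σ(b_i/K_i) = 2.18/12.0 + 13.0/20.3 = 0.8221 d.
q = Δh / Σ(b_i/K_i) = 4.27 / 0.8221 = 5.194 m/day.
In each layer the seepage velocity is v_i = q/n_i, so the layer transit time is t_i = b_i·n_i / q:
  layer 1 (weathered basalt): t_1 = 2.18 × 0.12 / 5.194 = 0.05036 d
  layer 2 (medium sand): t_2 = 13.0 × 0.30 / 5.194 = 0.7508 d
Total t = Σ t_i = 0.8012 days.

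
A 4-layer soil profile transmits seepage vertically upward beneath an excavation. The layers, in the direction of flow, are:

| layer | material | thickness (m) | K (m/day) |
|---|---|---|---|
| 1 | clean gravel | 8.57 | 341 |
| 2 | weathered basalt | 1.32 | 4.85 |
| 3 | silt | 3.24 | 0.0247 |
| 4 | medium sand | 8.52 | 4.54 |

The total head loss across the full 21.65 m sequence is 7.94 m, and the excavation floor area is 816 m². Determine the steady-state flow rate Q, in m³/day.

Flow is perpendicular to layering, so the layers act in series and the equivalent K is the thickness-weighted harmonic mean.
Total thickness L = 8.57 + 1.32 + 3.24 + 8.52 = 21.65 m.
Σ(b_i/K_i) = 8.57/341 + 1.32/4.85 + 3.24/0.0247 + 8.52/4.54 = 133.3 d.
K_eq = L / Σ(b_i/K_i) = 21.65 / 133.3 = 0.1624 m/day.
Q = K_eq · A · (Δh/L) = 0.1624 × 816 × (7.94/21.65) = 48.59 m³/day.

48.6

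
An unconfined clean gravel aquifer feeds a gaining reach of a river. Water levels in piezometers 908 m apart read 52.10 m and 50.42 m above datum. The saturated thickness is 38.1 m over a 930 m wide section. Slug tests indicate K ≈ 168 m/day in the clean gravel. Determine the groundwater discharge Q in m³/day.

11000

Cross-sectional area A = 930 × 38.1 = 35433 m².
Hydraulic gradient i = (52.10 − 50.42) / 908 = 1.68 / 908 = 0.001850.
Darcy's law: Q = K · A · i = 168.0 × 35433 × 0.001850 = 11014 m³/day.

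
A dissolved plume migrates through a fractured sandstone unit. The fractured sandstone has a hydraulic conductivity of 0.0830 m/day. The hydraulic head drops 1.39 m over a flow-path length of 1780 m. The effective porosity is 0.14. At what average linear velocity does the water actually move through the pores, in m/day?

0.000463

Hydraulic gradient i = Δh / L = 1.39 / 1780 = 0.0007809.
Darcy flux q = K · i = 0.08300 × 0.0007809 = 6.481e-05 m/day.
Seepage velocity v = q / n_e = 6.481e-05 / 0.14 = 0.0004630 m/day.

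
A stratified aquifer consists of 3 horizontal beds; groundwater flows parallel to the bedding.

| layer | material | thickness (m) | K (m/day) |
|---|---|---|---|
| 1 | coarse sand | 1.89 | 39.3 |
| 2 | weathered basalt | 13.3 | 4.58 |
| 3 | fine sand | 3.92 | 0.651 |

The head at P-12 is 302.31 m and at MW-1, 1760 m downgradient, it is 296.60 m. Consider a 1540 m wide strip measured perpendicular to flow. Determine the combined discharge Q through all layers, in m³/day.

Flow is parallel to layering, so each bed carries its own Darcy discharge and the transmissivities add.
Σ(K_i·b_i) = 39.3×1.89 + 4.58×13.3 + 0.651×3.92 = 137.7 m²/day.
Hydraulic gradient i = (302.31 − 296.60) / 1760 = 5.71 / 1760 = 0.003244.
Q = Σ(K_i·b_i) · W · i = 137.7 × 1540 × 0.003244 = 688.2 m³/day.

688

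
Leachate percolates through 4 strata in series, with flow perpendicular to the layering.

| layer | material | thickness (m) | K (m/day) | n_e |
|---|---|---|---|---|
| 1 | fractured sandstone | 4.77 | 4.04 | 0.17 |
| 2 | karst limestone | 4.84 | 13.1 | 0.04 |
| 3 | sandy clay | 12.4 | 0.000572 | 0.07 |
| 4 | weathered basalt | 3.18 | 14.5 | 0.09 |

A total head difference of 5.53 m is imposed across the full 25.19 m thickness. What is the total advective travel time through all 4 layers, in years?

With flow normal to the layers, continuity requires the same specific discharge q through every layer.
Σ(b_i/K_i) = 4.77/4.04 + 4.84/13.1 + 12.4/0.000572 + 3.18/14.5 = 21680 d.
q = Δh / Σ(b_i/K_i) = 5.53 / 21680 = 0.0002551 m/day.
In each layer the seepage velocity is v_i = q/n_i, so the layer transit time is t_i = b_i·n_i / q:
  layer 1 (fractured sandstone): t_1 = 4.77 × 0.17 / 0.0002551 = 3179 d
  layer 2 (karst limestone): t_2 = 4.84 × 0.04 / 0.0002551 = 759.0 d
  layer 3 (sandy clay): t_3 = 12.4 × 0.07 / 0.0002551 = 3403 d
  layer 4 (weathered basalt): t_4 = 3.18 × 0.09 / 0.0002551 = 1122 d
Total t = Σ t_i = 8463 days = 23.17 years.

23.2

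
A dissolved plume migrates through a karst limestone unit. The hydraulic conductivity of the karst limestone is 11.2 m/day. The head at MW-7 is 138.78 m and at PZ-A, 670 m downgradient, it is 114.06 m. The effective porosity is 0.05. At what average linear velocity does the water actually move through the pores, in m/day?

Hydraulic gradient i = (138.78 − 114.06) / 670 = 24.72 / 670 = 0.03690.
Darcy flux q = K · i = 11.20 × 0.03690 = 0.4132 m/day.
Seepage velocity v = q / n_e = 0.4132 / 0.05 = 8.265 m/day.

8.26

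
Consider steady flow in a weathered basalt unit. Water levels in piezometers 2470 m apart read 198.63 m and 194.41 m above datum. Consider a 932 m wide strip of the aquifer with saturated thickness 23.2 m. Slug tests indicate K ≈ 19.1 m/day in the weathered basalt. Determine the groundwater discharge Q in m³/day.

706

Cross-sectional area A = 932 × 23.2 = 21622 m².
Hydraulic gradient i = (198.63 − 194.41) / 2470 = 4.22 / 2470 = 0.001709.
Darcy's law: Q = K · A · i = 19.10 × 21622 × 0.001709 = 705.6 m³/day.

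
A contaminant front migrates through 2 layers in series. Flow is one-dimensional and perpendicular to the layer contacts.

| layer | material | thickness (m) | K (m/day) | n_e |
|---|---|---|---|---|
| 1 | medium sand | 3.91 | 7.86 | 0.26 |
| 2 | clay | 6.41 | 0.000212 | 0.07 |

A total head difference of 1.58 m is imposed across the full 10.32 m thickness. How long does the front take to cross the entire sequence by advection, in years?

With flow normal to the layers, continuity requires the same specific discharge q through every layer.
Σ(b_i/K_i) = 3.91/7.86 + 6.41/0.000212 = 30236 d.
q = Δh / Σ(b_i/K_i) = 1.58 / 30236 = 5.225e-05 m/day.
In each layer the seepage velocity is v_i = q/n_i, so the layer transit time is t_i = b_i·n_i / q:
  layer 1 (medium sand): t_1 = 3.91 × 0.26 / 5.225e-05 = 19455 d
  layer 2 (clay): t_2 = 6.41 × 0.07 / 5.225e-05 = 8587 d
Total t = Σ t_i = 28041 days = 76.77 years.

76.8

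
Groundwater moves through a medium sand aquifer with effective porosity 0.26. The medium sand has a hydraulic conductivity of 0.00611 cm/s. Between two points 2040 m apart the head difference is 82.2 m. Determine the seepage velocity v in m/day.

Convert K: 0.00611 cm/s × 864 = 5.279 m/day.
Hydraulic gradient i = Δh / L = 82.2 / 2040 = 0.04029.
Darcy flux q = K · i = 5.279 × 0.04029 = 0.2127 m/day.
Seepage velocity v = q / n_e = 0.2127 / 0.26 = 0.8181 m/day.

0.818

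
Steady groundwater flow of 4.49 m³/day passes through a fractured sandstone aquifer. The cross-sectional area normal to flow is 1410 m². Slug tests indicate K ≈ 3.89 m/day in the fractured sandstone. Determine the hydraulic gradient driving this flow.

0.000819

From Q = K·A·i, i = Q / (K·A) = 4.49 / (3.890 × 1410) = 0.0008186.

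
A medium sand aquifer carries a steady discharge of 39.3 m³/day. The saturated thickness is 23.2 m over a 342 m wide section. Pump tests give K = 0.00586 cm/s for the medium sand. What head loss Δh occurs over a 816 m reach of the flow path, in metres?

0.798

Convert K: 0.00586 cm/s × 864 = 5.063 m/day.
Cross-sectional area A = 342 × 23.2 = 7934 m².
From Q = K·A·i, i = Q / (K·A) = 39.3 / (5.063 × 7934) = 0.0009783.
Head loss Δh = i · L = 0.0009783 × 816 = 0.7983 m.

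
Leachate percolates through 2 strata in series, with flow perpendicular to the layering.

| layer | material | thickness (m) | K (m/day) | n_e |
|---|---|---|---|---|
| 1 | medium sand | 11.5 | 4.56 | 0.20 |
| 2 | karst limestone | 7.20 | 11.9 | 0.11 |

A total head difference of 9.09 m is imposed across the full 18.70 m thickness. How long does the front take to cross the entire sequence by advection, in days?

1.06

With flow normal to the layers, continuity requires the same specific discharge q through every layer.
Σ(b_i/K_i) = 11.5/4.56 + 7.20/11.9 = 3.127 d.
q = Δh / Σ(b_i/K_i) = 9.09 / 3.127 = 2.907 m/day.
In each layer the seepage velocity is v_i = q/n_i, so the layer transit time is t_i = b_i·n_i / q:
  layer 1 (medium sand): t_1 = 11.5 × 0.20 / 2.907 = 0.7912 d
  layer 2 (karst limestone): t_2 = 7.20 × 0.11 / 2.907 = 0.2724 d
Total t = Σ t_i = 1.064 days.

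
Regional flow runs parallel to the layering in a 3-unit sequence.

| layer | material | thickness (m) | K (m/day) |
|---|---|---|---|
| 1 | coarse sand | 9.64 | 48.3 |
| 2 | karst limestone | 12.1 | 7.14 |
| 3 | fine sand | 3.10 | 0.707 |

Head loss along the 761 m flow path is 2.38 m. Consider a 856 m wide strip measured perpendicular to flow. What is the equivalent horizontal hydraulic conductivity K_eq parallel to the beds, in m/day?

22.3

Flow is parallel to layering, so each bed carries its own Darcy discharge and the transmissivities add.
Σ(K_i·b_i) = 48.3×9.64 + 7.14×12.1 + 0.707×3.10 = 554.2 m²/day.
Total thickness b = 24.84 m, so K_eq = Σ(K_i·b_i)/b = 22.31 m/day.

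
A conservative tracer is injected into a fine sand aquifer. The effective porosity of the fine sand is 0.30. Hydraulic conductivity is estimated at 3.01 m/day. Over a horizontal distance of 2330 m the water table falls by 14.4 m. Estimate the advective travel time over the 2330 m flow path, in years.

Hydraulic gradient i = Δh / L = 14.4 / 2330 = 0.006180.
Darcy flux q = K · i = 3.010 × 0.006180 = 0.01860 m/day.
Seepage velocity v = q / n_e = 0.01860 / 0.30 = 0.06201 m/day.
Travel time t = L / v = 2330 / 0.06201 = 37575 days = 102.9 years.

103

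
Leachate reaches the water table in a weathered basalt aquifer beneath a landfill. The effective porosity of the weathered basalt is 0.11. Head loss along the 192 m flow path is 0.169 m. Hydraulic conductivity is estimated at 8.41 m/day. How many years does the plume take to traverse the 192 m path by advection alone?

7.81

Hydraulic gradient i = Δh / L = 0.169 / 192 = 0.0008802.
Darcy flux q = K · i = 8.410 × 0.0008802 = 0.007403 m/day.
Seepage velocity v = q / n_e = 0.007403 / 0.11 = 0.06730 m/day.
Travel time t = L / v = 192 / 0.06730 = 2853 days = 7.811 years.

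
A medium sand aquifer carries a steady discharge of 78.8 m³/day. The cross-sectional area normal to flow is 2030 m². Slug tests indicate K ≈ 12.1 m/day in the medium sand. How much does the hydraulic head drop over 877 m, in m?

2.81

From Q = K·A·i, i = Q / (K·A) = 78.8 / (12.10 × 2030) = 0.003208.
Head loss Δh = i · L = 0.003208 × 877 = 2.813 m.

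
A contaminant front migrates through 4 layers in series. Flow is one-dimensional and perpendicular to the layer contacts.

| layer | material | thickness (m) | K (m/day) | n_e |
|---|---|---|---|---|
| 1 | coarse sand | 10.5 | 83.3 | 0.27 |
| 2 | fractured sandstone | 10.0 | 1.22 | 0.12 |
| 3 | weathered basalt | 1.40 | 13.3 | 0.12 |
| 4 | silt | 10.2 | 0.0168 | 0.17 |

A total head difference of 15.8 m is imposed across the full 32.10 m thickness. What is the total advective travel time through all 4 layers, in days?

231

With flow normal to the layers, continuity requires the same specific discharge q through every layer.
Σ(b_i/K_i) = 10.5/83.3 + 10.0/1.22 + 1.40/13.3 + 10.2/0.0168 = 615.6 d.
q = Δh / Σ(b_i/K_i) = 15.8 / 615.6 = 0.02567 m/day.
In each layer the seepage velocity is v_i = q/n_i, so the layer transit time is t_i = b_i·n_i / q:
  layer 1 (coarse sand): t_1 = 10.5 × 0.27 / 0.02567 = 110.5 d
  layer 2 (fractured sandstone): t_2 = 10.0 × 0.12 / 0.02567 = 46.75 d
  layer 3 (weathered basalt): t_3 = 1.40 × 0.12 / 0.02567 = 6.545 d
  layer 4 (silt): t_4 = 10.2 × 0.17 / 0.02567 = 67.56 d
Total t = Σ t_i = 231.3 days.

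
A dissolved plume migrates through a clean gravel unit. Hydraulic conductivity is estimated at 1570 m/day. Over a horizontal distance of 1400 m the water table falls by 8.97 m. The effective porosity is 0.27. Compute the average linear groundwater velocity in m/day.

37.3

Hydraulic gradient i = Δh / L = 8.97 / 1400 = 0.006407.
Darcy flux q = K · i = 1570 × 0.006407 = 10.06 m/day.
Seepage velocity v = q / n_e = 10.06 / 0.27 = 37.26 m/day.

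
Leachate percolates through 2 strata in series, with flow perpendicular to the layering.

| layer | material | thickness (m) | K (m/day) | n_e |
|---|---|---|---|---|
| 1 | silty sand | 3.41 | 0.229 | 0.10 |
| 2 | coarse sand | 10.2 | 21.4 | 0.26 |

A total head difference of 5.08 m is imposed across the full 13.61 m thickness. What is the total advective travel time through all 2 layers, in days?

9.05

With flow normal to the layers, continuity requires the same specific discharge q through every layer.
Σ(b_i/K_i) = 3.41/0.229 + 10.2/21.4 = 15.37 d.
q = Δh / Σ(b_i/K_i) = 5.08 / 15.37 = 0.3306 m/day.
In each layer the seepage velocity is v_i = q/n_i, so the layer transit time is t_i = b_i·n_i / q:
  layer 1 (silty sand): t_1 = 3.41 × 0.10 / 0.3306 = 1.032 d
  layer 2 (coarse sand): t_2 = 10.2 × 0.26 / 0.3306 = 8.023 d
Total t = Σ t_i = 9.054 days.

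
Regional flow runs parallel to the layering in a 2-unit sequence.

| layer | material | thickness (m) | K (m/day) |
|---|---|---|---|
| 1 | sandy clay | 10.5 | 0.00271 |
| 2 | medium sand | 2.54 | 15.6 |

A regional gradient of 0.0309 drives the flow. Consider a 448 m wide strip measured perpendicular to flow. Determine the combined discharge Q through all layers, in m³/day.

Flow is parallel to layering, so each bed carries its own Darcy discharge and the transmissivities add.
Σ(K_i·b_i) = 0.00271×10.5 + 15.6×2.54 = 39.65 m²/day.
Hydraulic gradient i = 0.0309.
Q = Σ(K_i·b_i) · W · i = 39.65 × 448 × 0.03090 = 548.9 m³/day.

549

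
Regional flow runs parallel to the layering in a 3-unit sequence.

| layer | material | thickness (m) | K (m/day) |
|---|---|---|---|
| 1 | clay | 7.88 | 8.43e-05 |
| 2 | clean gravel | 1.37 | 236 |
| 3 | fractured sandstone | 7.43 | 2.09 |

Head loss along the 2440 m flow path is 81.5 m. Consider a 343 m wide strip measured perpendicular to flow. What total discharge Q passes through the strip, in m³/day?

3880

Flow is parallel to layering, so each bed carries its own Darcy discharge and the transmissivities add.
Σ(K_i·b_i) = 8.43e-05×7.88 + 236×1.37 + 2.09×7.43 = 338.8 m²/day.
Hydraulic gradient i = Δh / L = 81.5 / 2440 = 0.03340.
Q = Σ(K_i·b_i) · W · i = 338.8 × 343 × 0.03340 = 3882 m³/day.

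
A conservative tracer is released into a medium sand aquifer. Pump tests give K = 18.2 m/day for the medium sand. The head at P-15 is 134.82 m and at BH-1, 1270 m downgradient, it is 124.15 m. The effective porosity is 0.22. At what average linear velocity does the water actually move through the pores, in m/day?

Hydraulic gradient i = (134.82 − 124.15) / 1270 = 10.67 / 1270 = 0.008402.
Darcy flux q = K · i = 18.20 × 0.008402 = 0.1529 m/day.
Seepage velocity v = q / n_e = 0.1529 / 0.22 = 0.6950 m/day.

0.695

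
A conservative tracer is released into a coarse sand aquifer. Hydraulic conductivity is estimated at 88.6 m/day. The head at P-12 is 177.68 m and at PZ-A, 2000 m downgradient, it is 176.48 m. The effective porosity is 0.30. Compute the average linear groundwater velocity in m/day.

Hydraulic gradient i = (177.68 − 176.48) / 2000 = 1.2 / 2000 = 0.0006000.
Darcy flux q = K · i = 88.60 × 0.0006000 = 0.05316 m/day.
Seepage velocity v = q / n_e = 0.05316 / 0.30 = 0.1772 m/day.

0.177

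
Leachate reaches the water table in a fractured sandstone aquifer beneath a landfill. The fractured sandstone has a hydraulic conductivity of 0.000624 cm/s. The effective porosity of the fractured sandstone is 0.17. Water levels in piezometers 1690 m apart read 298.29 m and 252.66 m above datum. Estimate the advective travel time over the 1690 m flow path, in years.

Convert K: 0.000624 cm/s × 864 = 0.5391 m/day.
Hydraulic gradient i = (298.29 − 252.66) / 1690 = 45.63 / 1690 = 0.02700.
Darcy flux q = K · i = 0.5391 × 0.02700 = 0.01456 m/day.
Seepage velocity v = q / n_e = 0.01456 / 0.17 = 0.08563 m/day.
Travel time t = L / v = 1690 / 0.08563 = 19737 days = 54.04 years.

54.0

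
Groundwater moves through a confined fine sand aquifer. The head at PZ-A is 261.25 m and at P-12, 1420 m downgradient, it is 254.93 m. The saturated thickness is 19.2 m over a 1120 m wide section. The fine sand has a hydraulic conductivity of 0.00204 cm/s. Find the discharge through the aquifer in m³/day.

Convert K: 0.00204 cm/s × 864 = 1.763 m/day.
Cross-sectional area A = 1120 × 19.2 = 21504 m².
Hydraulic gradient i = (261.25 − 254.93) / 1420 = 6.32 / 1420 = 0.004451.
Darcy's law: Q = K · A · i = 1.763 × 21504 × 0.004451 = 168.7 m³/day.

169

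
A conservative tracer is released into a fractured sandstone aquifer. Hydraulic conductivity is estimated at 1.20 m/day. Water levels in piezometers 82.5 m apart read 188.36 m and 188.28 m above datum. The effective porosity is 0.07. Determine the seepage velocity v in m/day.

0.0166

Hydraulic gradient i = (188.36 − 188.28) / 82.5 = 0.08 / 82.5 = 0.0009697.
Darcy flux q = K · i = 1.200 × 0.0009697 = 0.001164 m/day.
Seepage velocity v = q / n_e = 0.001164 / 0.07 = 0.01662 m/day.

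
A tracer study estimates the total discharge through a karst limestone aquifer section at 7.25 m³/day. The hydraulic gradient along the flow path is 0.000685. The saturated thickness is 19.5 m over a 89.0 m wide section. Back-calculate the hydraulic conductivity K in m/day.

6.10

Cross-sectional area A = 89.0 × 19.5 = 1736 m².
Hydraulic gradient i = 0.000685.
From Q = K·A·i, K = Q / (A·i) = 7.25 / (1736 × 0.0006850) = 6.098 m/day.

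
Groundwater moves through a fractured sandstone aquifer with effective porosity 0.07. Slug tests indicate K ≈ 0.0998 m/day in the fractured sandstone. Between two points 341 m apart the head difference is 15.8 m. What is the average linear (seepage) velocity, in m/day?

Hydraulic gradient i = Δh / L = 15.8 / 341 = 0.04633.
Darcy flux q = K · i = 0.09980 × 0.04633 = 0.004624 m/day.
Seepage velocity v = q / n_e = 0.004624 / 0.07 = 0.06606 m/day.

0.0661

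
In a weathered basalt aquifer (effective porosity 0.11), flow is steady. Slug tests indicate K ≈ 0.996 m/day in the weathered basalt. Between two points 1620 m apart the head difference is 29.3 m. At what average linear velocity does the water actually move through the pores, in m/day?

Hydraulic gradient i = Δh / L = 29.3 / 1620 = 0.01809.
Darcy flux q = K · i = 0.9960 × 0.01809 = 0.01801 m/day.
Seepage velocity v = q / n_e = 0.01801 / 0.11 = 0.1638 m/day.

0.164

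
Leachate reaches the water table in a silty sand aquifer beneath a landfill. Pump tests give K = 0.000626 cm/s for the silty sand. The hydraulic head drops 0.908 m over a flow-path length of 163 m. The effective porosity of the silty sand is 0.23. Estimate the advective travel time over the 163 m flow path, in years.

Convert K: 0.000626 cm/s × 864 = 0.5409 m/day.
Hydraulic gradient i = Δh / L = 0.908 / 163 = 0.005571.
Darcy flux q = K · i = 0.5409 × 0.005571 = 0.003013 m/day.
Seepage velocity v = q / n_e = 0.003013 / 0.23 = 0.01310 m/day.
Travel time t = L / v = 163 / 0.01310 = 12443 days = 34.07 years.

34.1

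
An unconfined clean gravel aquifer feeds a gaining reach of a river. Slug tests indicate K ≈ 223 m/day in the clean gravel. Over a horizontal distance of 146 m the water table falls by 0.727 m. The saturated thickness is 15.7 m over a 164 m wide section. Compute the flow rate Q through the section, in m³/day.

Cross-sectional area A = 164 × 15.7 = 2575 m².
Hydraulic gradient i = Δh / L = 0.727 / 146 = 0.004979.
Darcy's law: Q = K · A · i = 223.0 × 2575 × 0.004979 = 2859 m³/day.

2860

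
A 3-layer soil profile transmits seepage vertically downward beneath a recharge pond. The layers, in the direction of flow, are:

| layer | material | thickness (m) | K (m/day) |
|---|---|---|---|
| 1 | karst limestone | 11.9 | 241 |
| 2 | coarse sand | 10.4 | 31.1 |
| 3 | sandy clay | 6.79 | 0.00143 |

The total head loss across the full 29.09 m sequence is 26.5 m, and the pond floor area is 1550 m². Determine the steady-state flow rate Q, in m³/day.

Flow is perpendicular to layering, so the layers act in series and the equivalent K is the thickness-weighted harmonic mean.
Total thickness L = 11.9 + 10.4 + 6.79 = 29.09 m.
Σ(b_i/K_i) = 11.9/241 + 10.4/31.1 + 6.79/0.00143 = 4749 d.
K_eq = L / Σ(b_i/K_i) = 29.09 / 4749 = 0.006126 m/day.
Q = K_eq · A · (Δh/L) = 0.006126 × 1550 × (26.5/29.09) = 8.650 m³/day.

8.65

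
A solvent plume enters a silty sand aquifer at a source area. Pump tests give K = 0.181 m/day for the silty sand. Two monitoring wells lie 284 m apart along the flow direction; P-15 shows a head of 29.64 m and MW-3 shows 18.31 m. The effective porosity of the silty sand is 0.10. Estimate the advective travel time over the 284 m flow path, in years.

Hydraulic gradient i = (29.64 − 18.31) / 284 = 11.33 / 284 = 0.03989.
Darcy flux q = K · i = 0.1810 × 0.03989 = 0.007221 m/day.
Seepage velocity v = q / n_e = 0.007221 / 0.10 = 0.07221 m/day.
Travel time t = L / v = 284 / 0.07221 = 3933 days = 10.77 years.

10.8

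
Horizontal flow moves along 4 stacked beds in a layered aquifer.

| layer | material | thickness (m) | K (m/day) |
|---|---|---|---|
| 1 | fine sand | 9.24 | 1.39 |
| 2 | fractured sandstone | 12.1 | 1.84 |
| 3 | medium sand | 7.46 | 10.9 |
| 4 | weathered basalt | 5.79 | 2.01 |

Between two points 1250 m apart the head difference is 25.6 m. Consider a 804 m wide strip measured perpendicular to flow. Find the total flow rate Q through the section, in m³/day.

Flow is parallel to layering, so each bed carries its own Darcy discharge and the transmissivities add.
Σ(K_i·b_i) = 1.39×9.24 + 1.84×12.1 + 10.9×7.46 + 2.01×5.79 = 128.1 m²/day.
Hydraulic gradient i = Δh / L = 25.6 / 1250 = 0.02048.
Q = Σ(K_i·b_i) · W · i = 128.1 × 804 × 0.02048 = 2109 m³/day.

2110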